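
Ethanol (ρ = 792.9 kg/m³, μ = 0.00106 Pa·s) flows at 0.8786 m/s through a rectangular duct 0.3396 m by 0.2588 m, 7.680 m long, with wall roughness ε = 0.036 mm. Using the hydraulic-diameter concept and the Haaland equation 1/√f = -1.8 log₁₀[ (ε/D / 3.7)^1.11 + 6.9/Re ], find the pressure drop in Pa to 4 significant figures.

Hydraulic diameter D_h = 4A/P = 4·(0.3396·0.2588)/(2·(0.3396+0.2588)) = 0.3516/1.197 = 0.2937 m.
Re = ρVD_h/μ = 792.9·0.8786·0.2937/0.00106 = 1.931e+05.
ε/D_h = 3.6e-05/0.2937 = 0.000123; Haaland gives 1/√f = -1.8 log₁₀[1.06e-05+3.57e-05] = 7.8, so f = 0.01643.
ΔP = f(L/D_h)(ρV²/2) = 0.01643·7.68/0.2937·306 = 131.5 Pa.

ΔP ≈ 131.5 Pa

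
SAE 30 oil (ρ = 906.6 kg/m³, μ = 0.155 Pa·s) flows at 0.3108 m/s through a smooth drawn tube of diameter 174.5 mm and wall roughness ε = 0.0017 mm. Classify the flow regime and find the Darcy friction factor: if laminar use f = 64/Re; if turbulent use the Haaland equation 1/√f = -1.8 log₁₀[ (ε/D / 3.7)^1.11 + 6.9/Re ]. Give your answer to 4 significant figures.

Re = ρVD/μ = 906.6·0.3108·0.1745/0.155 = 317.2.
Re < 2300 → laminar, so f = 64/Re = 0.2018 (roughness is irrelevant in laminar flow).

f ≈ 0.2018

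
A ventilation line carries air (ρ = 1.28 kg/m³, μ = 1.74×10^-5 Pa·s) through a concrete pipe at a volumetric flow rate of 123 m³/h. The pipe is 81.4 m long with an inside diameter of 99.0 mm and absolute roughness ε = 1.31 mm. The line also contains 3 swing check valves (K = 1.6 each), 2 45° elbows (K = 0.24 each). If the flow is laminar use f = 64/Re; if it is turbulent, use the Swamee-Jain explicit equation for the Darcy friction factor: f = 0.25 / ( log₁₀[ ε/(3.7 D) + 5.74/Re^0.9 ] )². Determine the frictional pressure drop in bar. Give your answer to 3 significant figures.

Q = 123 m³/h = 123/3600 = 0.03417 m³/s.
Cross-sectional area A = πD²/4 = π(0.099)²/4 = 0.007698 m²; mean velocity V = Q/A = 0.03417/0.007698 = 4.439 m/s.
Reynolds number Re = ρVD/μ = 1.28 · 4.439 · 0.099 / 1.74e-05 = 3.232e+04.
Re > 4000 → turbulent. Relative roughness ε/D = 0.00131/0.099 = 0.0132. Swamee-Jain: f = 0.25/(log₁₀[0.0132/3.7 + 5.74/3.232e+04^0.9])² = 0.25/(log₁₀[0.00358 + 0.000502])² = 0.25/(-2.39)² = 0.04378.
Total minor-loss coefficient ΣK = 3·1.6 + 2·0.24 = 5.28.
ΔP = [f·L/D + ΣK]·(ρV²/2) = [0.04378·81.4/0.099 + 5.28]·(1.28·4.439²/2) = [36 + 5.28]·12.61 = 520.5 Pa.
ΔP = 520.5 Pa = 0.00520 bar.

ΔP ≈ 0.00520 bar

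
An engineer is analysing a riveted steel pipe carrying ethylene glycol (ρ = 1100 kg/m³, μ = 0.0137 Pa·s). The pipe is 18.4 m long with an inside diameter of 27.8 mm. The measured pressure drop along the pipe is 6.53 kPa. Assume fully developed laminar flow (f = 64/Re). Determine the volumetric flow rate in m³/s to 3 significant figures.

Q ≈ 3.80×10^-4 m³/s

For laminar flow, f = 64/Re with Re = ρVD/μ, so Darcy-Weisbach reduces to ΔP = 32μLV/D². Solving for V: V = ΔP·D²/(32μL) = 6530·(0.0278)²/(32·0.0137·18.4) = 0.6256 m/s.
Check: Re = ρVD/μ = 1100·0.6256·0.0278/0.0137 = 1396 < 2300, so the laminar assumption holds.
Q = V·A = 0.6256·(π/4·0.0278²) = 0.0003797 m³/s = 3.80×10^-4 m³/s.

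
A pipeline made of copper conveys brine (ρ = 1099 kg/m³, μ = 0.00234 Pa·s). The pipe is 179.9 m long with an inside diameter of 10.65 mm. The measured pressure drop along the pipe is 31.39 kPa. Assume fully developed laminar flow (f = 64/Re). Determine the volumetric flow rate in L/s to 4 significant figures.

Q ≈ 0.02354 L/s

For laminar flow, f = 64/Re with Re = ρVD/μ, so Darcy-Weisbach reduces to ΔP = 32μLV/D². Solving for V: V = ΔP·D²/(32μL) = 3.139e+04·(0.01065)²/(32·0.00234·179.9) = 0.2643 m/s.
Check: Re = ρVD/μ = 1099·0.2643·0.01065/0.00234 = 1322 < 2300, so the laminar assumption holds.
Q = V·A = 0.2643·(π/4·0.01065²) = 2.354e-05 m³/s = 0.02354 L/s.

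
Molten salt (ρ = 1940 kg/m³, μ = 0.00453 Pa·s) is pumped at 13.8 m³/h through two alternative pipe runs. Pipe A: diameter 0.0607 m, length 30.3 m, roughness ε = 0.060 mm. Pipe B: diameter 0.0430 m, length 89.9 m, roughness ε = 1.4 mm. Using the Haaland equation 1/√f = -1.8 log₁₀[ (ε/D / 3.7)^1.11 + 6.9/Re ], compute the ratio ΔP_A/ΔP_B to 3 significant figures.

Pipe A: V = Q/A = 0.003833/0.002894 = 1.325 m/s; Re = 3.444e+04; ε/D = 0.000988; Haaland → f = 0.02504; ΔP_A = f(L/D)(ρV²/2) = 2.128e+04 Pa.
Pipe B: V = Q/A = 0.003833/0.001452 = 2.64 m/s; Re = 4.861e+04; ε/D = 0.0326; Haaland → f = 0.0599; ΔP_B = f(L/D)(ρV²/2) = 8.464e+05 Pa.
ΔP_A/ΔP_B = 2.128e+04/8.464e+05 = 0.0251.

ΔP_A/ΔP_B ≈ 0.0251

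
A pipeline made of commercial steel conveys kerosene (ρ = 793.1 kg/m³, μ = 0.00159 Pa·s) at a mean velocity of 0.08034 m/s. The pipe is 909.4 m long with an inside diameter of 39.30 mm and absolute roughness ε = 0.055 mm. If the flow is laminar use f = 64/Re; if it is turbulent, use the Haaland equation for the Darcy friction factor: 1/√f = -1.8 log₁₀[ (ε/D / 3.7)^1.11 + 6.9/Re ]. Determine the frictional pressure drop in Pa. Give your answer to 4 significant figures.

ΔP ≈ 2407 Pa

Reynolds number Re = ρVD/μ = 793.1 · 0.08034 · 0.0393 / 0.00159 = 1575.
Re < 2300 → laminar flow, so f = 64/Re = 64/1575 = 0.04064 (the turbulent correlation is not needed).
Darcy-Weisbach: ΔP = f(L/D)(ρV²/2) = 0.04064·(909.4/0.0393)·(793.1·0.08034²/2) = 0.04064·2.314e+04·2.56 = 2407 Pa.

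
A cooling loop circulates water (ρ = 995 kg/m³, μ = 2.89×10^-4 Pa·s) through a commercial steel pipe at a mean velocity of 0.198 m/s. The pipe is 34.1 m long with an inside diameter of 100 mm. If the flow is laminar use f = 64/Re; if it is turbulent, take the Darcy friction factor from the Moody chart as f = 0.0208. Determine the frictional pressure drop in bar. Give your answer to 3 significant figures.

Reynolds number Re = ρVD/μ = 995 · 0.198 · 0.1 / 0.000289 = 6.817e+04.
Re > 4000 → turbulent; use the Moody-chart value f = 0.0208.
Darcy-Weisbach: ΔP = f(L/D)(ρV²/2) = 0.0208·(34.1/0.1)·(995·0.198²/2) = 0.0208·341·19.5 = 138.3 Pa.
ΔP = 138.3 Pa = 0.00138 bar.

ΔP ≈ 0.00138 bar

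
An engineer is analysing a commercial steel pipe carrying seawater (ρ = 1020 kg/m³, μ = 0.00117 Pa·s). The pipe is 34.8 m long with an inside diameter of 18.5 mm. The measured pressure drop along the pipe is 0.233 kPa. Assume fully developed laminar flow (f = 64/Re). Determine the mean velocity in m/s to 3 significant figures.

For laminar flow, f = 64/Re with Re = ρVD/μ, so Darcy-Weisbach reduces to ΔP = 32μLV/D². Solving for V: V = ΔP·D²/(32μL) = 233·(0.0185)²/(32·0.00117·34.8) = 0.0612 m/s.
Check: Re = ρVD/μ = 1020·0.0612·0.0185/0.00117 = 987.1 < 2300, so the laminar assumption holds.

V ≈ 0.0612 m/s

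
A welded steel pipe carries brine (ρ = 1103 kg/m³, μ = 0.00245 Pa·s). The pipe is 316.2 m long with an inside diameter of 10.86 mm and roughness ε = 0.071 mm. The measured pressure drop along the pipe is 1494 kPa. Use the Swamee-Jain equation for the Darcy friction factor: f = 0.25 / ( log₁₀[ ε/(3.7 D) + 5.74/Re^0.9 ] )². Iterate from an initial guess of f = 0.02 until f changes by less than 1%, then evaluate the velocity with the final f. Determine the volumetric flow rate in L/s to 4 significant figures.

Rearranging Darcy-Weisbach: V = √(2·ΔP·D/(f·L·ρ)). With ε/D = 7.1e-05/0.01086 = 0.00654, iterate starting from f = 0.02:
  f = 0.02 → V = √(2·1.494e+06·0.01086/(0.02·316.2·1103)) = 2.157 m/s; Re = ρVD/μ = 1.055e+04; f → 0.03991
  f = 0.03991 → V = 1.527 m/s; Re = 7465; f → 0.04204
  f = 0.04204 → V = 1.488 m/s; Re = 7273; f → 0.04222
Converged (Δf/f < 1%). With the final f = 0.04222: V = √(2·1.494e+06·0.01086/(0.04222·316.2·1103)) = 1.484 m/s.
Q = V·A = 1.484·(π/4·0.01086²) = 0.0001375 m³/s = 0.1375 L/s.

Q ≈ 0.1375 L/s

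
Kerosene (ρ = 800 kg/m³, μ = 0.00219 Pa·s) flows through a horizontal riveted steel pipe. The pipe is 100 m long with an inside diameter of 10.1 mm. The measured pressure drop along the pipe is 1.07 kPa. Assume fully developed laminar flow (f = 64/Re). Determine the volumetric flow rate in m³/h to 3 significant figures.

Q ≈ 0.00449 m³/h

For laminar flow, f = 64/Re with Re = ρVD/μ, so Darcy-Weisbach reduces to ΔP = 32μLV/D². Solving for V: V = ΔP·D²/(32μL) = 1070·(0.0101)²/(32·0.00219·100) = 0.01558 m/s.
Check: Re = ρVD/μ = 800·0.01558·0.0101/0.00219 = 57.46 < 2300, so the laminar assumption holds.
Q = V·A = 0.01558·(π/4·0.0101²) = 1.248e-06 m³/s = 0.00449 m³/h.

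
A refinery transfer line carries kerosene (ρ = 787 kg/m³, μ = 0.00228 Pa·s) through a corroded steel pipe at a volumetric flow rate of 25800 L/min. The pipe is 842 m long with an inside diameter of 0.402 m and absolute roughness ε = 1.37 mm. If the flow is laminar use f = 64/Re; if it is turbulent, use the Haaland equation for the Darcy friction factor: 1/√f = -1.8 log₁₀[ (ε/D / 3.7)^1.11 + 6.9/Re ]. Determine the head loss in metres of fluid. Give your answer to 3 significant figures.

Q = 25800 L/min = 25800/60000 = 0.43 m³/s.
Cross-sectional area A = πD²/4 = π(0.402)²/4 = 0.1269 m²; mean velocity V = Q/A = 0.43/0.1269 = 3.388 m/s.
Reynolds number Re = ρVD/μ = 787 · 3.388 · 0.402 / 0.00228 = 4.701e+05.
Re > 4000 → turbulent. Relative roughness ε/D = 0.00137/0.402 = 0.00341. Haaland: 1/√f = -1.8 log₁₀[(0.00341/3.7)^1.11 + 6.9/4.701e+05] = -1.8 log₁₀[0.000427 + 1.47e-05] = 6.039, so f = 0.02742.
Darcy-Weisbach: ΔP = f(L/D)(ρV²/2) = 0.02742·(842/0.402)·(787·3.388²/2) = 0.02742·2095·4516 = 2.594e+05 Pa.
Head loss h_f = ΔP/(ρg) = 2.594e+05/(787·9.81) = 33.6 m.

h_f ≈ 33.6 m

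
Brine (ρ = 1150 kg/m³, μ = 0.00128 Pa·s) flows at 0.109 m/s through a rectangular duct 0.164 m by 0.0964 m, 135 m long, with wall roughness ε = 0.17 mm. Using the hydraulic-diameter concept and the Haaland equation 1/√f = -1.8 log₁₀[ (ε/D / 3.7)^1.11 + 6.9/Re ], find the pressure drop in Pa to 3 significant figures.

Hydraulic diameter D_h = 4A/P = 4·(0.164·0.0964)/(2·(0.164+0.0964)) = 0.06324/0.5208 = 0.1214 m.
Re = ρVD_h/μ = 1150·0.109·0.1214/0.00128 = 1.189e+04.
ε/D_h = 0.00017/0.1214 = 0.0014; Haaland gives 1/√f = -1.8 log₁₀[0.000159+0.00058] = 5.636, so f = 0.03148.
ΔP = f(L/D_h)(ρV²/2) = 0.03148·135/0.1214·6.832 = 239.1 Pa.

ΔP ≈ 239 Pa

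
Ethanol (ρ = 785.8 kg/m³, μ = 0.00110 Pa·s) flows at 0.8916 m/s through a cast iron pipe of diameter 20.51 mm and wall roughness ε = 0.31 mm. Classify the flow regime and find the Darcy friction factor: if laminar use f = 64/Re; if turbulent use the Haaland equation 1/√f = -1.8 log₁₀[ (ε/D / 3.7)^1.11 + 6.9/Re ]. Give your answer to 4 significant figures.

Re = ρVD/μ = 785.8·0.8916·0.02051/0.0011 = 1.306e+04.
Re > 4000 → turbulent. ε/D = 0.00031/0.02051 = 0.0151; Haaland: 1/√f = -1.8 log₁₀[0.00223 + 0.000528] = 4.607, so f = 0.04712.

f ≈ 0.04712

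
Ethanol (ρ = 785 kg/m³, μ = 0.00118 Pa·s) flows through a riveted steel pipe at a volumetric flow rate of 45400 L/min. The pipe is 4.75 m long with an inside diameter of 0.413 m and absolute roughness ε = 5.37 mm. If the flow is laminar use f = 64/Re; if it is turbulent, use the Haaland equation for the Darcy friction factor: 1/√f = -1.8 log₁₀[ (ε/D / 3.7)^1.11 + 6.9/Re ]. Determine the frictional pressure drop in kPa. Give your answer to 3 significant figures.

Q = 45400 L/min = 45400/60000 = 0.7567 m³/s.
Cross-sectional area A = πD²/4 = π(0.413)²/4 = 0.134 m²; mean velocity V = Q/A = 0.7567/0.134 = 5.648 m/s.
Reynolds number Re = ρVD/μ = 785 · 5.648 · 0.413 / 0.00118 = 1.552e+06.
Re > 4000 → turbulent. Relative roughness ε/D = 0.00537/0.413 = 0.013. Haaland: 1/√f = -1.8 log₁₀[(0.013/3.7)^1.11 + 6.9/1.552e+06] = -1.8 log₁₀[0.00189 + 4.45e-06] = 4.902, so f = 0.04162.
Darcy-Weisbach: ΔP = f(L/D)(ρV²/2) = 0.04162·(4.75/0.413)·(785·5.648²/2) = 0.04162·11.5·1.252e+04 = 5994 Pa.
ΔP = 5994 Pa = 5.99 kPa.

ΔP ≈ 5.99 kPa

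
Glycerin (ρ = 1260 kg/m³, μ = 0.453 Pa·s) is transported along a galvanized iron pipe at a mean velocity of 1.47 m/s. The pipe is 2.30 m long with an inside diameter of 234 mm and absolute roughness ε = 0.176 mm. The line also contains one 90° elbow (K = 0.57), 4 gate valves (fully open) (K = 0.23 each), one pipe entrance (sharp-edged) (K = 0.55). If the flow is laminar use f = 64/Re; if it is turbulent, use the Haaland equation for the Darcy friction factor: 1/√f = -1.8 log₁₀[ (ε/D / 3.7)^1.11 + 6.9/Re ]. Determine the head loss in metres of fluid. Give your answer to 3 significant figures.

h_f ≈ 0.297 m

Reynolds number Re = ρVD/μ = 1260 · 1.47 · 0.234 / 0.453 = 956.8.
Re < 2300 → laminar flow, so f = 64/Re = 64/956.8 = 0.06689 (the turbulent correlation is not needed).
Total minor-loss coefficient ΣK = 1·0.57 + 4·0.23 + 1·0.55 = 2.04.
ΔP = [f·L/D + ΣK]·(ρV²/2) = [0.06689·2.3/0.234 + 2.04]·(1260·1.47²/2) = [0.6575 + 2.04]·1361 = 3672 Pa.
Head loss h_f = ΔP/(ρg) = 3672/(1260·9.81) = 0.297 m.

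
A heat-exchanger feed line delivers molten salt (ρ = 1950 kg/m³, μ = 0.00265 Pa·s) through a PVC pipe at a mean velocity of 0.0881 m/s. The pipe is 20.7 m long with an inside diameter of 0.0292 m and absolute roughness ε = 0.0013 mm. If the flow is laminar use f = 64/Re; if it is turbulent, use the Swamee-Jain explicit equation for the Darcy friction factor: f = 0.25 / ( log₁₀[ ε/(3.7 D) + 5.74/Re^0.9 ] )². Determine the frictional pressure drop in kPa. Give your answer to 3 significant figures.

ΔP ≈ 0.181 kPa

Reynolds number Re = ρVD/μ = 1950 · 0.0881 · 0.0292 / 0.00265 = 1893.
Re < 2300 → laminar flow, so f = 64/Re = 64/1893 = 0.03381 (the turbulent correlation is not needed).
Darcy-Weisbach: ΔP = f(L/D)(ρV²/2) = 0.03381·(20.7/0.0292)·(1950·0.0881²/2) = 0.03381·708.9·7.568 = 181.4 Pa.
ΔP = 181.4 Pa = 0.181 kPa.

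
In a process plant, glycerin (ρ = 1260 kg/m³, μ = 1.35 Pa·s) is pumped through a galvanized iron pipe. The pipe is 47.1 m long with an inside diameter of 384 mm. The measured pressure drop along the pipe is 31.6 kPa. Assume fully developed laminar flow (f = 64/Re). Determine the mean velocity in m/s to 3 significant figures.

V ≈ 2.29 m/s

For laminar flow, f = 64/Re with Re = ρVD/μ, so Darcy-Weisbach reduces to ΔP = 32μLV/D². Solving for V: V = ΔP·D²/(32μL) = 3.16e+04·(0.384)²/(32·1.35·47.1) = 2.29 m/s.
Check: Re = ρVD/μ = 1260·2.29·0.384/1.35 = 820.8 < 2300, so the laminar assumption holds.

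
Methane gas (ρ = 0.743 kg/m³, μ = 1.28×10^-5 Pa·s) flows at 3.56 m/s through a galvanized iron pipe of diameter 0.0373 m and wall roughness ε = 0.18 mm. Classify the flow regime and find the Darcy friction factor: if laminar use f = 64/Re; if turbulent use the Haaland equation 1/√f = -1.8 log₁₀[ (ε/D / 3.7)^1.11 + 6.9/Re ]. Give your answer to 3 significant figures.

Re = ρVD/μ = 0.743·3.56·0.0373/1.28e-05 = 7708.
Re > 4000 → turbulent. ε/D = 0.00018/0.0373 = 0.00483; Haaland: 1/√f = -1.8 log₁₀[0.000628 + 0.000895] = 5.071, so f = 0.03889.

f ≈ 0.0389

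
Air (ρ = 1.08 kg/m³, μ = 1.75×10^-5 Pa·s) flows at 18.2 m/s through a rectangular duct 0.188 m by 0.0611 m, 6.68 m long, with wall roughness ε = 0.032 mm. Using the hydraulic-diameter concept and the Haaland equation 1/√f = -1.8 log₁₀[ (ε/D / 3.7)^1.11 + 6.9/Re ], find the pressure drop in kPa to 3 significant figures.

Hydraulic diameter D_h = 4A/P = 4·(0.188·0.0611)/(2·(0.188+0.0611)) = 0.04595/0.4982 = 0.09223 m.
Re = ρVD_h/μ = 1.08·18.2·0.09223/1.75e-05 = 1.036e+05.
ε/D_h = 3.2e-05/0.09223 = 0.000347; Haaland gives 1/√f = -1.8 log₁₀[3.38e-05+6.66e-05] = 7.197, so f = 0.01931.
ΔP = f(L/D_h)(ρV²/2) = 0.01931·6.68/0.09223·178.9 = 250.1 Pa.
ΔP = 0.250 kPa.

ΔP ≈ 0.250 kPa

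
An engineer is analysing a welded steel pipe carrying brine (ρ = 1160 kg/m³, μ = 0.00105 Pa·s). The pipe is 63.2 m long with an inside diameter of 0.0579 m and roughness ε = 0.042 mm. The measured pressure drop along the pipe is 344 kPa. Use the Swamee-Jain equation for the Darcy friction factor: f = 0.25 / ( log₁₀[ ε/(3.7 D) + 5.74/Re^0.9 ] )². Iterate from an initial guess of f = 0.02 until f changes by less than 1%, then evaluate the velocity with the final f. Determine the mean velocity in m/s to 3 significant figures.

Rearranging Darcy-Weisbach: V = √(2·ΔP·D/(f·L·ρ)). With ε/D = 4.2e-05/0.0579 = 0.000725, iterate starting from f = 0.02:
  f = 0.02 → V = √(2·3.44e+05·0.0579/(0.02·63.2·1160)) = 5.212 m/s; Re = ρVD/μ = 3.334e+05; f → 0.01941
  f = 0.01941 → V = 5.292 m/s; Re = 3.385e+05; f → 0.01939
Converged (Δf/f < 1%). With the final f = 0.01939: V = √(2·3.44e+05·0.0579/(0.01939·63.2·1160)) = 5.294 m/s.

V ≈ 5.29 m/s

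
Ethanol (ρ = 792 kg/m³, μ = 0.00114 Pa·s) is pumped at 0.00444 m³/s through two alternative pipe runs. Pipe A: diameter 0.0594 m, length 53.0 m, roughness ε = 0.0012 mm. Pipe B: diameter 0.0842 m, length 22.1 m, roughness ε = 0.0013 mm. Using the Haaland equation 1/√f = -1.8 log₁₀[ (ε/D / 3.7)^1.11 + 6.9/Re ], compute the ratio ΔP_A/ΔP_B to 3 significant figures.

Pipe A: V = Q/A = 0.00444/0.002771 = 1.602 m/s; Re = 6.612e+04; ε/D = 2.02e-05; Haaland → f = 0.01953; ΔP_A = f(L/D)(ρV²/2) = 1.771e+04 Pa.
Pipe B: V = Q/A = 0.00444/0.005568 = 0.7974 m/s; Re = 4.664e+04; ε/D = 1.54e-05; Haaland → f = 0.02108; ΔP_B = f(L/D)(ρV²/2) = 1393 Pa.
ΔP_A/ΔP_B = 1.771e+04/1393 = 12.7.

ΔP_A/ΔP_B ≈ 12.7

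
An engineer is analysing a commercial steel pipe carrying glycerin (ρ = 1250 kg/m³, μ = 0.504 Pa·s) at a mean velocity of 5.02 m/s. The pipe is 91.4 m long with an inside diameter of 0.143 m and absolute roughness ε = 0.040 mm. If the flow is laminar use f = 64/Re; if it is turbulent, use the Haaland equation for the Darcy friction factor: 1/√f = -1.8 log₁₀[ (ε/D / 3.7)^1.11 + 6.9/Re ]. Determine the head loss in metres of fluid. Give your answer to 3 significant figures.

Reynolds number Re = ρVD/μ = 1250 · 5.02 · 0.143 / 0.504 = 1780.
Re < 2300 → laminar flow, so f = 64/Re = 64/1780 = 0.03595 (the turbulent correlation is not needed).
Darcy-Weisbach: ΔP = f(L/D)(ρV²/2) = 0.03595·(91.4/0.143)·(1250·5.02²/2) = 0.03595·639.2·1.575e+04 = 3.619e+05 Pa.
Head loss h_f = ΔP/(ρg) = 3.619e+05/(1250·9.81) = 29.5 m.

h_f ≈ 29.5 m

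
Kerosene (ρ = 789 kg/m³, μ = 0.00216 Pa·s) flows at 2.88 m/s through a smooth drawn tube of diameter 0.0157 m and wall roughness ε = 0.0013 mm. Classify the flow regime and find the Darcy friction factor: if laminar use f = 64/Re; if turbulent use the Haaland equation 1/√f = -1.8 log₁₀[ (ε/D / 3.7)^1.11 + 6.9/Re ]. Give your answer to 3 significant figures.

Re = ρVD/μ = 789·2.88·0.0157/0.00216 = 1.652e+04.
Re > 4000 → turbulent. ε/D = 1.3e-06/0.0157 = 8.28e-05; Haaland: 1/√f = -1.8 log₁₀[6.89e-06 + 0.000418] = 6.07, so f = 0.02715.

f ≈ 0.0271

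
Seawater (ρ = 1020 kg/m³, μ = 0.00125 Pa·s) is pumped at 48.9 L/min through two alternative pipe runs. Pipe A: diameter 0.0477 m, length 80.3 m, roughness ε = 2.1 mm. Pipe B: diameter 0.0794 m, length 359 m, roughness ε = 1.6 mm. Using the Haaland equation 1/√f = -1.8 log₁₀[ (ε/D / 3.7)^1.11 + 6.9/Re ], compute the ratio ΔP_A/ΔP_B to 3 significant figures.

ΔP_A/ΔP_B ≈ 3.78

Pipe A: V = Q/A = 0.000815/0.001787 = 0.4561 m/s; Re = 1.775e+04; ε/D = 0.044; Haaland → f = 0.06908; ΔP_A = f(L/D)(ρV²/2) = 1.234e+04 Pa.
Pipe B: V = Q/A = 0.000815/0.004951 = 0.1646 m/s; Re = 1.066e+04; ε/D = 0.0202; Haaland → f = 0.05227; ΔP_B = f(L/D)(ρV²/2) = 3266 Pa.
ΔP_A/ΔP_B = 1.234e+04/3266 = 3.78.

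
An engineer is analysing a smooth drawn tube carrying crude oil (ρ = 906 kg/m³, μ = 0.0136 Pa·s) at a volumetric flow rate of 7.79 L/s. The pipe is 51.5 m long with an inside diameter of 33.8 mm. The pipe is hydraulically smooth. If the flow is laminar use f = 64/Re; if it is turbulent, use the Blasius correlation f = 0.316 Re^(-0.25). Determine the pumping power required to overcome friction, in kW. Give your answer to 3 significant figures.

Q = 7.79 L/s = 7.79/1000 = 0.00779 m³/s.
Cross-sectional area A = πD²/4 = π(0.0338)²/4 = 0.0008973 m²; mean velocity V = Q/A = 0.00779/0.0008973 = 8.682 m/s.
Reynolds number Re = ρVD/μ = 906 · 8.682 · 0.0338 / 0.0136 = 1.955e+04.
Re > 4000 → turbulent. Smooth-pipe (Blasius): f = 0.316 Re^(-0.25) = 0.316/(1.955e+04)^0.25 = 0.02672.
Darcy-Weisbach: ΔP = f(L/D)(ρV²/2) = 0.02672·(51.5/0.0338)·(906·8.682²/2) = 0.02672·1524·3.414e+04 = 1.39e+06 Pa.
Pumping power P = QΔP = 0.00779·1.39e+06 = 10830 W = 10.8 kW.

P ≈ 10.8 kW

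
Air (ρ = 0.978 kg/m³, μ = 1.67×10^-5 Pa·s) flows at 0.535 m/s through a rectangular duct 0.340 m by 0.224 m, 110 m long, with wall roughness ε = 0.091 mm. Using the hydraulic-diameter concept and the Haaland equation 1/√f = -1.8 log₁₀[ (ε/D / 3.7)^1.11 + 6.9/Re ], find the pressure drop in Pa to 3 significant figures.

ΔP ≈ 1.87 Pa

Hydraulic diameter D_h = 4A/P = 4·(0.34·0.224)/(2·(0.34+0.224)) = 0.3046/1.128 = 0.2701 m.
Re = ρVD_h/μ = 0.978·0.535·0.2701/1.67e-05 = 8462.
ε/D_h = 9.1e-05/0.2701 = 0.000337; Haaland gives 1/√f = -1.8 log₁₀[3.27e-05+0.000815] = 5.529, so f = 0.03272.
ΔP = f(L/D_h)(ρV²/2) = 0.03272·110/0.2701·0.14 = 1.865 Pa.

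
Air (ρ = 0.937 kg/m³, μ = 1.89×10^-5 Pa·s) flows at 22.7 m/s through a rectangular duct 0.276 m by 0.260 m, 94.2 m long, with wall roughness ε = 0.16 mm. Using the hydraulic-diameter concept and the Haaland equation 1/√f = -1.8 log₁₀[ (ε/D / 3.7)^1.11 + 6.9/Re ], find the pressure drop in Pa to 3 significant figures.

ΔP ≈ 1580 Pa

Hydraulic diameter D_h = 4A/P = 4·(0.276·0.26)/(2·(0.276+0.26)) = 0.287/1.072 = 0.2678 m.
Re = ρVD_h/μ = 0.937·22.7·0.2678/1.89e-05 = 3.013e+05.
ε/D_h = 0.00016/0.2678 = 0.000598; Haaland gives 1/√f = -1.8 log₁₀[6.18e-05+2.29e-05] = 7.33, so f = 0.01861.
ΔP = f(L/D_h)(ρV²/2) = 0.01861·94.2/0.2678·241.4 = 1581 Pa.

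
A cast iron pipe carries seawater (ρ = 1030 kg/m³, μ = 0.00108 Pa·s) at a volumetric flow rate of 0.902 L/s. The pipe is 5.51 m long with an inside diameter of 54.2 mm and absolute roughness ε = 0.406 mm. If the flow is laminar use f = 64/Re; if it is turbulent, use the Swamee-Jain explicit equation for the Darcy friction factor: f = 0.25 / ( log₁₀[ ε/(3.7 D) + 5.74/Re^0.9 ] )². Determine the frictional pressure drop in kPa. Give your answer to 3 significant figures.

Q = 0.902 L/s = 0.902/1000 = 0.000902 m³/s.
Cross-sectional area A = πD²/4 = π(0.0542)²/4 = 0.002307 m²; mean velocity V = Q/A = 0.000902/0.002307 = 0.3909 m/s.
Reynolds number Re = ρVD/μ = 1030 · 0.3909 · 0.0542 / 0.00108 = 2.021e+04.
Re > 4000 → turbulent. Relative roughness ε/D = 0.000406/0.0542 = 0.00749. Swamee-Jain: f = 0.25/(log₁₀[0.00749/3.7 + 5.74/2.021e+04^0.9])² = 0.25/(log₁₀[0.00202 + 0.000765])² = 0.25/(-2.554)² = 0.03831.
Darcy-Weisbach: ΔP = f(L/D)(ρV²/2) = 0.03831·(5.51/0.0542)·(1030·0.3909²/2) = 0.03831·101.7·78.71 = 306.6 Pa.
ΔP = 306.6 Pa = 0.307 kPa.

ΔP ≈ 0.307 kPa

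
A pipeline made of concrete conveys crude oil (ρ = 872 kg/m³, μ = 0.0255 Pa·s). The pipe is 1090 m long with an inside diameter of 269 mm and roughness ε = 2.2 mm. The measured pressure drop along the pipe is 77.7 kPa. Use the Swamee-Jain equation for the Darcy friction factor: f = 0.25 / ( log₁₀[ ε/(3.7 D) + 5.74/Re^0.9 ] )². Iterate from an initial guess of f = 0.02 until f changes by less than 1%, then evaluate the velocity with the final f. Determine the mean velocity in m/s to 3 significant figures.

Rearranging Darcy-Weisbach: V = √(2·ΔP·D/(f·L·ρ)). With ε/D = 0.0022/0.269 = 0.00818, iterate starting from f = 0.02:
  f = 0.02 → V = √(2·7.77e+04·0.269/(0.02·1090·872)) = 1.483 m/s; Re = ρVD/μ = 1.364e+04; f → 0.0406
  f = 0.0406 → V = 1.041 m/s; Re = 9574; f → 0.04232
  f = 0.04232 → V = 1.019 m/s; Re = 9378; f → 0.04243
Converged (Δf/f < 1%). With the final f = 0.04243: V = √(2·7.77e+04·0.269/(0.04243·1090·872)) = 1.018 m/s.

V ≈ 1.02 m/s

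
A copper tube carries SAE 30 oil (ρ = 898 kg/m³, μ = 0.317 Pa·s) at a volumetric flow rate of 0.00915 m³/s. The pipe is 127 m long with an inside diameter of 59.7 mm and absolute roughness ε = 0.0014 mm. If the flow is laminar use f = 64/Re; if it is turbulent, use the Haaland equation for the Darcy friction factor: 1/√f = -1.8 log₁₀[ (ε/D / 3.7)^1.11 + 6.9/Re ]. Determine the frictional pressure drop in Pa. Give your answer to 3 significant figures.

Cross-sectional area A = πD²/4 = π(0.0597)²/4 = 0.002799 m²; mean velocity V = Q/A = 0.00915/0.002799 = 3.269 m/s.
Reynolds number Re = ρVD/μ = 898 · 3.269 · 0.0597 / 0.317 = 552.8.
Re < 2300 → laminar flow, so f = 64/Re = 64/552.8 = 0.1158 (the turbulent correlation is not needed).
Darcy-Weisbach: ΔP = f(L/D)(ρV²/2) = 0.1158·(127/0.0597)·(898·3.269²/2) = 0.1158·2127·4797 = 1.182e+06 Pa.

ΔP ≈ 1.18×10^6 Pa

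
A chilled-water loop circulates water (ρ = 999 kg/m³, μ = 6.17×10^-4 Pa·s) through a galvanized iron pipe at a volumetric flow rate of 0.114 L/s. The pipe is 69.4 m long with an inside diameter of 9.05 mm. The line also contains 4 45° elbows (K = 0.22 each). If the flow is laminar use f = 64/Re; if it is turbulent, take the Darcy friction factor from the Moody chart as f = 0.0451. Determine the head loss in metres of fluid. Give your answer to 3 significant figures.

Q = 0.114 L/s = 0.114/1000 = 0.000114 m³/s.
Cross-sectional area A = πD²/4 = π(0.00905)²/4 = 6.433e-05 m²; mean velocity V = Q/A = 0.000114/6.433e-05 = 1.772 m/s.
Reynolds number Re = ρVD/μ = 999 · 1.772 · 0.00905 / 0.000617 = 2.597e+04.
Re > 4000 → turbulent; use the Moody-chart value f = 0.0451.
Total minor-loss coefficient ΣK = 4·0.22 = 0.88.
ΔP = [f·L/D + ΣK]·(ρV²/2) = [0.0451·69.4/0.00905 + 0.88]·(999·1.772²/2) = [345.8 + 0.88]·1569 = 5.44e+05 Pa.
Head loss h_f = ΔP/(ρg) = 5.44e+05/(999·9.81) = 55.5 m.

h_f ≈ 55.5 m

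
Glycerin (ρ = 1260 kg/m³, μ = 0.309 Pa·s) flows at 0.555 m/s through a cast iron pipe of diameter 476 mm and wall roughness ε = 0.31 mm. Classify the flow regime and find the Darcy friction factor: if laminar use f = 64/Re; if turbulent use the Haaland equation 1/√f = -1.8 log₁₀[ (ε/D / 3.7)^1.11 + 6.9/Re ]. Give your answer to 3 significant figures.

Re = ρVD/μ = 1260·0.555·0.476/0.309 = 1077.
Re < 2300 → laminar, so f = 64/Re = 0.05941 (roughness is irrelevant in laminar flow).

f ≈ 0.0594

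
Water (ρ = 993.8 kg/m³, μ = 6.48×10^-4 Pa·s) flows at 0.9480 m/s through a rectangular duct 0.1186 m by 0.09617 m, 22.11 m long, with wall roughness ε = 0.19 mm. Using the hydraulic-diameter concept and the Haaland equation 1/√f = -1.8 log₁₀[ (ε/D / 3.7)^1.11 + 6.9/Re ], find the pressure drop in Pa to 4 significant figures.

Hydraulic diameter D_h = 4A/P = 4·(0.1186·0.09617)/(2·(0.1186+0.09617)) = 0.04562/0.4295 = 0.1062 m.
Re = ρVD_h/μ = 993.8·0.948·0.1062/0.000648 = 1.544e+05.
ε/D_h = 0.00019/0.1062 = 0.00179; Haaland gives 1/√f = -1.8 log₁₀[0.000209+4.47e-05] = 6.473, so f = 0.02387.
ΔP = f(L/D_h)(ρV²/2) = 0.02387·22.11/0.1062·446.6 = 2219 Pa.

ΔP ≈ 2219 Pa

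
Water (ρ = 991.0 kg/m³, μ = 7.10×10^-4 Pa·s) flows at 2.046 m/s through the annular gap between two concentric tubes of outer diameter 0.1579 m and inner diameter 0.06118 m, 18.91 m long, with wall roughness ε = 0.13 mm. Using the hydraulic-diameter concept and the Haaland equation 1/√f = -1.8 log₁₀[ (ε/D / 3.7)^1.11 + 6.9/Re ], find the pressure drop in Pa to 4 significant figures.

Hydraulic diameter D_h = 4A/P = D_o - D_i = 0.1579 - 0.06118 = 0.09672 m.
Re = ρVD_h/μ = 991·2.046·0.09672/0.00071 = 2.762e+05.
ε/D_h = 0.00013/0.09672 = 0.00134; Haaland gives 1/√f = -1.8 log₁₀[0.000152+2.5e-05] = 6.754, so f = 0.02192.
ΔP = f(L/D_h)(ρV²/2) = 0.02192·18.91/0.09672·2074 = 8891 Pa.

ΔP ≈ 8891 Pa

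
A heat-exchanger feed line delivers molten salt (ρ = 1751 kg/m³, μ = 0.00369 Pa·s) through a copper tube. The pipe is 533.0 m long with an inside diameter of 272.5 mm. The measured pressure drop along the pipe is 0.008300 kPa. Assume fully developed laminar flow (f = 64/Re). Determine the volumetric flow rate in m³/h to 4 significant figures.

For laminar flow, f = 64/Re with Re = ρVD/μ, so Darcy-Weisbach reduces to ΔP = 32μLV/D². Solving for V: V = ΔP·D²/(32μL) = 8.3·(0.2725)²/(32·0.00369·533) = 0.009793 m/s.
Check: Re = ρVD/μ = 1751·0.009793·0.2725/0.00369 = 1266 < 2300, so the laminar assumption holds.
Q = V·A = 0.009793·(π/4·0.2725²) = 0.0005711 m³/s = 2.056 m³/h.

Q ≈ 2.056 m³/h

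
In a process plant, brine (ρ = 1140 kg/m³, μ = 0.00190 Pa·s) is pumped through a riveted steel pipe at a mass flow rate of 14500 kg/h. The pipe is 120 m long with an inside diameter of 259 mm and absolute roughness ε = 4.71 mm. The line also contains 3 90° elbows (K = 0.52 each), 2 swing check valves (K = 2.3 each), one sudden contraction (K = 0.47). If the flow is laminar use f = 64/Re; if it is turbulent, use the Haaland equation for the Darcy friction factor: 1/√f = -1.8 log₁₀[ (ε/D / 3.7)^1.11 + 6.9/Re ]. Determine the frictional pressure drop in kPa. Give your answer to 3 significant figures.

ΔP ≈ 0.0772 kPa

ṁ = 14500 kg/h = 14500/3600 = 4.028 kg/s.
A = πD²/4 = π(0.259)²/4 = 0.05269 m²; mean velocity V = ṁ/(ρA) = 4.028/(1140 · 0.05269) = 0.06706 m/s.
Reynolds number Re = ρVD/μ = 1140 · 0.06706 · 0.259 / 0.0019 = 1.042e+04.
Re > 4000 → turbulent. Relative roughness ε/D = 0.00471/0.259 = 0.0182. Haaland: 1/√f = -1.8 log₁₀[(0.0182/3.7)^1.11 + 6.9/1.042e+04] = -1.8 log₁₀[0.00274 + 0.000662] = 4.443, so f = 0.05066.
Total minor-loss coefficient ΣK = 3·0.52 + 2·2.3 + 1·0.47 = 6.63.
ΔP = [f·L/D + ΣK]·(ρV²/2) = [0.05066·120/0.259 + 6.63]·(1140·0.06706²/2) = [23.47 + 6.63]·2.563 = 77.16 Pa.
ΔP = 77.16 Pa = 0.0772 kPa.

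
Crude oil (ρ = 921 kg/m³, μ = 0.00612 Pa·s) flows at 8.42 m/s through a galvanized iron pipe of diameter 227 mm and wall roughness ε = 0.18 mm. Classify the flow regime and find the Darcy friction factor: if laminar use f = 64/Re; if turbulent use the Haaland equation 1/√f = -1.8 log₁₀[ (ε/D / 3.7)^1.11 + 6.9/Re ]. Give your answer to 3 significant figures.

f ≈ 0.0196

Re = ρVD/μ = 921·8.42·0.227/0.00612 = 2.876e+05.
Re > 4000 → turbulent. ε/D = 0.00018/0.227 = 0.000793; Haaland: 1/√f = -1.8 log₁₀[8.46e-05 + 2.4e-05] = 7.135, so f = 0.01964.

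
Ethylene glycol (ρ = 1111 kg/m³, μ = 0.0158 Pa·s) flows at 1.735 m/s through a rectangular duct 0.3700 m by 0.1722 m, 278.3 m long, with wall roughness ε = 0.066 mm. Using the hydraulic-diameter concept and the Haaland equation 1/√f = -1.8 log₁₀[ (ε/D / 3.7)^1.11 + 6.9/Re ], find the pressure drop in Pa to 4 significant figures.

Hydraulic diameter D_h = 4A/P = 4·(0.37·0.1722)/(2·(0.37+0.1722)) = 0.2549/1.084 = 0.235 m.
Re = ρVD_h/μ = 1111·1.735·0.235/0.0158 = 2.867e+04.
ε/D_h = 6.6e-05/0.235 = 0.000281; Haaland gives 1/√f = -1.8 log₁₀[2.67e-05+0.000241] = 6.431, so f = 0.02418.
ΔP = f(L/D_h)(ρV²/2) = 0.02418·278.3/0.235·1672 = 4.788e+04 Pa.

ΔP ≈ 47880 Pa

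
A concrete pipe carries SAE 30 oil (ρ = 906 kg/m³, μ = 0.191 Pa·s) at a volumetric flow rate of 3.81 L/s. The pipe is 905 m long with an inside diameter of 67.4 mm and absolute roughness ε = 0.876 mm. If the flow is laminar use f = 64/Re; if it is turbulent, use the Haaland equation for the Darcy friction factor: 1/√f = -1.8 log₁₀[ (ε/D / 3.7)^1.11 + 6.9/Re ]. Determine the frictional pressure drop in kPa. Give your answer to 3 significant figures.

Q = 3.81 L/s = 3.81/1000 = 0.00381 m³/s.
Cross-sectional area A = πD²/4 = π(0.0674)²/4 = 0.003568 m²; mean velocity V = Q/A = 0.00381/0.003568 = 1.068 m/s.
Reynolds number Re = ρVD/μ = 906 · 1.068 · 0.0674 / 0.191 = 341.4.
Re < 2300 → laminar flow, so f = 64/Re = 64/341.4 = 0.1875 (the turbulent correlation is not needed).
Darcy-Weisbach: ΔP = f(L/D)(ρV²/2) = 0.1875·(905/0.0674)·(906·1.068²/2) = 0.1875·1.343e+04·516.6 = 1.3e+06 Pa.
ΔP = 1.3e+06 Pa = 1300 kPa.

ΔP ≈ 1300 kPa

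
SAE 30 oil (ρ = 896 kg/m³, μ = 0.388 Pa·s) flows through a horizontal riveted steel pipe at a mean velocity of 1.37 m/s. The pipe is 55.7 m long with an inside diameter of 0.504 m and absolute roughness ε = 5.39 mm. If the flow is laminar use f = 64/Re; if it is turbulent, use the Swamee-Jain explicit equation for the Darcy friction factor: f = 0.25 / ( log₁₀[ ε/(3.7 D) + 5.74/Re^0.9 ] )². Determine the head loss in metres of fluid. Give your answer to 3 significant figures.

Reynolds number Re = ρVD/μ = 896 · 1.37 · 0.504 / 0.388 = 1595.
Re < 2300 → laminar flow, so f = 64/Re = 64/1595 = 0.04014 (the turbulent correlation is not needed).
Darcy-Weisbach: ΔP = f(L/D)(ρV²/2) = 0.04014·(55.7/0.504)·(896·1.37²/2) = 0.04014·110.5·840.9 = 3730 Pa.
Head loss h_f = ΔP/(ρg) = 3730/(896·9.81) = 0.424 m.

h_f ≈ 0.424 m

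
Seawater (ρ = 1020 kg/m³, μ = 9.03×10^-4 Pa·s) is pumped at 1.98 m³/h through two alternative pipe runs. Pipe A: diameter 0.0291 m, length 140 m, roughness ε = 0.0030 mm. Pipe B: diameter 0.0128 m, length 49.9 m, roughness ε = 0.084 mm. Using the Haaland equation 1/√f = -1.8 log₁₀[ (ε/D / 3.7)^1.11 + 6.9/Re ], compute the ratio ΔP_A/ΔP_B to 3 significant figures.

Pipe A: V = Q/A = 0.00055/0.0006651 = 0.827 m/s; Re = 2.718e+04; ε/D = 0.000103; Haaland → f = 0.02407; ΔP_A = f(L/D)(ρV²/2) = 4.039e+04 Pa.
Pipe B: V = Q/A = 0.00055/0.0001287 = 4.274 m/s; Re = 6.18e+04; ε/D = 0.00656; Haaland → f = 0.03425; ΔP_B = f(L/D)(ρV²/2) = 1.244e+06 Pa.
ΔP_A/ΔP_B = 4.039e+04/1.244e+06 = 0.0325.

ΔP_A/ΔP_B ≈ 0.0325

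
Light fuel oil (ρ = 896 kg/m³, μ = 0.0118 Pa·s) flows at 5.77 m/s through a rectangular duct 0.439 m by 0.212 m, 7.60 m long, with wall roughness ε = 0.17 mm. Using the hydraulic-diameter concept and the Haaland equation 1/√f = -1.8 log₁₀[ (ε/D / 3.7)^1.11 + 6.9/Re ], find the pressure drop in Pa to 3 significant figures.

ΔP ≈ 7910 Pa

Hydraulic diameter D_h = 4A/P = 4·(0.439·0.212)/(2·(0.439+0.212)) = 0.3723/1.302 = 0.2859 m.
Re = ρVD_h/μ = 896·5.77·0.2859/0.0118 = 1.253e+05.
ε/D_h = 0.00017/0.2859 = 0.000595; Haaland gives 1/√f = -1.8 log₁₀[6.15e-05+5.51e-05] = 7.08, so f = 0.01995.
ΔP = f(L/D_h)(ρV²/2) = 0.01995·7.6/0.2859·1.492e+04 = 7908 Pa.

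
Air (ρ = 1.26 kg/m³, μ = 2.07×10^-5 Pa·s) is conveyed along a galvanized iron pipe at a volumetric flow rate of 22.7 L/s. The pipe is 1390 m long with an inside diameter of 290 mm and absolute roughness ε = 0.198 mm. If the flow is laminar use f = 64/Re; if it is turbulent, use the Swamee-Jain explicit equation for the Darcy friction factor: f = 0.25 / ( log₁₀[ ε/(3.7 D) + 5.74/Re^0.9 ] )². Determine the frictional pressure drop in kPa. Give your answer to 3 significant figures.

ΔP ≈ 0.0131 kPa

Q = 22.7 L/s = 22.7/1000 = 0.0227 m³/s.
Cross-sectional area A = πD²/4 = π(0.29)²/4 = 0.06605 m²; mean velocity V = Q/A = 0.0227/0.06605 = 0.3437 m/s.
Reynolds number Re = ρVD/μ = 1.26 · 0.3437 · 0.29 / 2.07e-05 = 6066.
Re > 4000 → turbulent. Relative roughness ε/D = 0.000198/0.29 = 0.000683. Swamee-Jain: f = 0.25/(log₁₀[0.000683/3.7 + 5.74/6066^0.9])² = 0.25/(log₁₀[0.000185 + 0.00226])² = 0.25/(-2.612)² = 0.03665.
Darcy-Weisbach: ΔP = f(L/D)(ρV²/2) = 0.03665·(1390/0.29)·(1.26·0.3437²/2) = 0.03665·4793·0.07441 = 13.07 Pa.
ΔP = 13.07 Pa = 0.0131 kPa.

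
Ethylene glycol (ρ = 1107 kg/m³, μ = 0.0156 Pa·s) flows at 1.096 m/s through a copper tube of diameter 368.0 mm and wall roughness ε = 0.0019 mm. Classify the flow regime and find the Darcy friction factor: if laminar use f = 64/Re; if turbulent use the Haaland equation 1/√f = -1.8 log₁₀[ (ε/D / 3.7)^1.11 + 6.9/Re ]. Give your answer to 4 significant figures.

Re = ρVD/μ = 1107·1.096·0.368/0.0156 = 2.862e+04.
Re > 4000 → turbulent. ε/D = 1.9e-06/0.368 = 5.16e-06; Haaland: 1/√f = -1.8 log₁₀[3.17e-07 + 0.000241] = 6.511, so f = 0.02359.

f ≈ 0.02359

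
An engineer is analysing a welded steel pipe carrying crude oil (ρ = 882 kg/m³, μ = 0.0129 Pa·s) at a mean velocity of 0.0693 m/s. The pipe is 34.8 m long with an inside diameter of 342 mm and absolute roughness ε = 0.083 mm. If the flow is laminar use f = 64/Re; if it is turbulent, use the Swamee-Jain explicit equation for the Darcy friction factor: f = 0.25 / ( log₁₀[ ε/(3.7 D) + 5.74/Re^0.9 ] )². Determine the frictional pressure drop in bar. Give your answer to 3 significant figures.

ΔP ≈ 8.51×10^-5 bar

Reynolds number Re = ρVD/μ = 882 · 0.0693 · 0.342 / 0.0129 = 1620.
Re < 2300 → laminar flow, so f = 64/Re = 64/1620 = 0.03949 (the turbulent correlation is not needed).
Darcy-Weisbach: ΔP = f(L/D)(ρV²/2) = 0.03949·(34.8/0.342)·(882·0.0693²/2) = 0.03949·101.8·2.118 = 8.511 Pa.
ΔP = 8.511 Pa = 8.51×10^-5 bar.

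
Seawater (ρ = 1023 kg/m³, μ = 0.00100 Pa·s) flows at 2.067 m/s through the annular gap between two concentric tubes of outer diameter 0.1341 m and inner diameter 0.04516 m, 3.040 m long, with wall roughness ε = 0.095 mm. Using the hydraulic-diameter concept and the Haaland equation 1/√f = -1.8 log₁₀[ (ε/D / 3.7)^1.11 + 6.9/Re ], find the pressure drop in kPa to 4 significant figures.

Hydraulic diameter D_h = 4A/P = D_o - D_i = 0.1341 - 0.04516 = 0.08894 m.
Re = ρVD_h/μ = 1023·2.067·0.08894/0.001 = 1.881e+05.
ε/D_h = 9.5e-05/0.08894 = 0.00107; Haaland gives 1/√f = -1.8 log₁₀[0.000118+3.67e-05] = 6.86, so f = 0.02125.
ΔP = f(L/D_h)(ρV²/2) = 0.02125·3.04/0.08894·2185 = 1587 Pa.
ΔP = 1.587 kPa.

ΔP ≈ 1.587 kPa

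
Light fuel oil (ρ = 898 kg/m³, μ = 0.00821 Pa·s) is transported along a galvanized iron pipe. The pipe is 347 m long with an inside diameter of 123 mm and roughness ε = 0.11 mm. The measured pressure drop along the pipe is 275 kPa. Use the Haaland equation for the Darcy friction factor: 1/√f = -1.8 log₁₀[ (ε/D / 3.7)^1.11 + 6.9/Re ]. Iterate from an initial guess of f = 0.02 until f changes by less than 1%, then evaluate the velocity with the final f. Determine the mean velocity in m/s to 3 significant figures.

Rearranging Darcy-Weisbach: V = √(2·ΔP·D/(f·L·ρ)). With ε/D = 0.00011/0.123 = 0.000894, iterate starting from f = 0.02:
  f = 0.02 → V = √(2·2.75e+05·0.123/(0.02·347·898)) = 3.295 m/s; Re = ρVD/μ = 4.433e+04; f → 0.02384
  f = 0.02384 → V = 3.018 m/s; Re = 4.06e+04; f → 0.02416
  f = 0.02416 → V = 2.998 m/s; Re = 4.033e+04; f → 0.02419
Converged (Δf/f < 1%). With the final f = 0.02419: V = √(2·2.75e+05·0.123/(0.02419·347·898)) = 2.996 m/s.

V ≈ 3.00 m/s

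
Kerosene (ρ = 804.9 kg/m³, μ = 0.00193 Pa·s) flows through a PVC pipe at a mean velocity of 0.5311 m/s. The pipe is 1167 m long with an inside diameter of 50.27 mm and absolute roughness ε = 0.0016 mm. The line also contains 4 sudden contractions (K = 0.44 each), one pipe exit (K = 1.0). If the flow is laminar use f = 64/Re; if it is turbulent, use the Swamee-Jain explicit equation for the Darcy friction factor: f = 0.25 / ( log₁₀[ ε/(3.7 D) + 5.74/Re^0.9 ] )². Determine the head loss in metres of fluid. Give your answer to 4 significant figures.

Reynolds number Re = ρVD/μ = 804.9 · 0.5311 · 0.05027 / 0.00193 = 1.113e+04.
Re > 4000 → turbulent. Relative roughness ε/D = 1.6e-06/0.05027 = 3.18e-05. Swamee-Jain: f = 0.25/(log₁₀[3.18e-05/3.7 + 5.74/1.113e+04^0.9])² = 0.25/(log₁₀[8.6e-06 + 0.00131])² = 0.25/(-2.88)² = 0.03014.
Total minor-loss coefficient ΣK = 4·0.44 + 1·1 = 2.76.
ΔP = [f·L/D + ΣK]·(ρV²/2) = [0.03014·1167/0.05027 + 2.76]·(804.9·0.5311²/2) = [699.6 + 2.76]·113.5 = 7.973e+04 Pa.
Head loss h_f = ΔP/(ρg) = 7.973e+04/(804.9·9.81) = 10.10 m.

h_f ≈ 10.10 m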